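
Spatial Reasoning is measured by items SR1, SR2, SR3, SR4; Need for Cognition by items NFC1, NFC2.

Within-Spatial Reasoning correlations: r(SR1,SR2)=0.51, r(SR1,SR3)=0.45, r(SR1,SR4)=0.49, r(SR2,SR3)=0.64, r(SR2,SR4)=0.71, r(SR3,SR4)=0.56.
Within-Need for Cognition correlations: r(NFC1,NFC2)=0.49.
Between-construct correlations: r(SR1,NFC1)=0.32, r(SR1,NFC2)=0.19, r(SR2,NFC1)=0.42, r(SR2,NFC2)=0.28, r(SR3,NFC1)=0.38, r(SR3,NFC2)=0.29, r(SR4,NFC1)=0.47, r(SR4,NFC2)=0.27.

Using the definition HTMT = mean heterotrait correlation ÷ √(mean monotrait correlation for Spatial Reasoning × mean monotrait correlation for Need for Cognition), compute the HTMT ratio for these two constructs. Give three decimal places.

Mean heterotrait r = 2.62/8 = 0.3275.
Mean within-SR = 3.36/6 = 0.5600; mean within-NFC = 0.49/1 = 0.4900.
Geometric mean = √(0.5600 × 0.4900) = 0.5238.
HTMT = 0.3275 / 0.5238 = 0.625.

0.625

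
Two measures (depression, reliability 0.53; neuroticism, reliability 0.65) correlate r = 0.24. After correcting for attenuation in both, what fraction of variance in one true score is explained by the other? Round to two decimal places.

0.17

Disattenuated r = 0.24 / √(0.53 × 0.65) = 0.24 / 0.5869 = 0.4089.
Shared true-score variance = 0.4089² = 0.1672 ≈ 0.17.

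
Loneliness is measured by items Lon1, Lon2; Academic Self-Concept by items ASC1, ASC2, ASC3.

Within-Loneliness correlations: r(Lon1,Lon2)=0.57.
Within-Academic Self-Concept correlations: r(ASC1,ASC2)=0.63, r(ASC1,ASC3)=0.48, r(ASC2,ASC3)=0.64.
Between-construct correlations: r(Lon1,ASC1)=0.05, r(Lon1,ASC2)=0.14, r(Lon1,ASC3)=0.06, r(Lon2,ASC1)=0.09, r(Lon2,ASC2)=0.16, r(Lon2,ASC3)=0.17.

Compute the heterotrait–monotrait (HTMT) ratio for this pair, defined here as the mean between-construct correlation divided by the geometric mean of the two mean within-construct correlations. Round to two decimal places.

Mean heterotrait r = 0.67/6 = 0.1117.
Mean within-Lon = 0.57/1 = 0.5700; mean within-ASC = 1.75/3 = 0.5833.
Geometric mean = √(0.5700 × 0.5833) = 0.5766.
HTMT = 0.1117 / 0.5766 = 0.19.

0.19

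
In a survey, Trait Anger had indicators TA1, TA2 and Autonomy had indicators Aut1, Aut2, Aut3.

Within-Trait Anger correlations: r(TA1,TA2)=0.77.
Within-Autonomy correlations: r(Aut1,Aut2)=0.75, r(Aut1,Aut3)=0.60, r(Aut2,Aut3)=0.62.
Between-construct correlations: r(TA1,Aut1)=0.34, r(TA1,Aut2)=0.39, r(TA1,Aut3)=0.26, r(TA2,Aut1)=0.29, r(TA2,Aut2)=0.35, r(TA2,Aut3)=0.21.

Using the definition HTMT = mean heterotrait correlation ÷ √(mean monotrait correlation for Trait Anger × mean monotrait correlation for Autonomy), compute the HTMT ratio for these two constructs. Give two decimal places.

Mean between = 1.84/6 = 0.3067.
Mean within-TA = 0.77/1 = 0.7700; mean within-Aut = 1.97/3 = 0.6567.
Geometric mean = √(0.7700 × 0.6567) = 0.7111.
HTMT = 0.3067 / 0.7111 = 0.43.

0.43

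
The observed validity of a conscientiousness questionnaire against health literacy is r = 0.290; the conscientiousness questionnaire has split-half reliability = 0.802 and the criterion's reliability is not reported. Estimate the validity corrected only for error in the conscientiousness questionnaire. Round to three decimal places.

Single correction: r_c = r_obs / √r_xx = 0.290 / √0.802 = 0.290 / 0.8955 ≈ 0.324.

0.324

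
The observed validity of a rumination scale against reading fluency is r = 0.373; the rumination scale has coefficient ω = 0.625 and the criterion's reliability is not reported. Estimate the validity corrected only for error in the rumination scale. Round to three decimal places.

Single correction: r_c = r_obs / √r_xx = 0.373 / √0.625 = 0.373 / 0.7906 ≈ 0.472.

0.472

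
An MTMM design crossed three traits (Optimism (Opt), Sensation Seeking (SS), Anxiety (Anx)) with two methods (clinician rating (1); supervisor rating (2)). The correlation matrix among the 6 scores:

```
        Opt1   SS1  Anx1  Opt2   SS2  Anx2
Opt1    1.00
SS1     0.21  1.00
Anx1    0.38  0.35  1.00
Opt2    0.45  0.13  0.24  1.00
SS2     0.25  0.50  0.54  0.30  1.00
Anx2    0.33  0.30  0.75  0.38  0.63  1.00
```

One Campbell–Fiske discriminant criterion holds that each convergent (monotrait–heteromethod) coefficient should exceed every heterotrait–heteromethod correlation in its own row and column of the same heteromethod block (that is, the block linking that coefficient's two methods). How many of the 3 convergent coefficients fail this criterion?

Checking each validity diagonal entry against its comparison values:
Opt (methods 1·2): 0.45 vs {0.25, 0.13, 0.33, 0.24} → pass.
SS (methods 1·2): 0.50 vs {0.13, 0.25, 0.30, 0.54} → fail.
Anx (methods 1·2): 0.75 vs {0.24, 0.33, 0.54, 0.30} → pass.
1 of 3 fail.

1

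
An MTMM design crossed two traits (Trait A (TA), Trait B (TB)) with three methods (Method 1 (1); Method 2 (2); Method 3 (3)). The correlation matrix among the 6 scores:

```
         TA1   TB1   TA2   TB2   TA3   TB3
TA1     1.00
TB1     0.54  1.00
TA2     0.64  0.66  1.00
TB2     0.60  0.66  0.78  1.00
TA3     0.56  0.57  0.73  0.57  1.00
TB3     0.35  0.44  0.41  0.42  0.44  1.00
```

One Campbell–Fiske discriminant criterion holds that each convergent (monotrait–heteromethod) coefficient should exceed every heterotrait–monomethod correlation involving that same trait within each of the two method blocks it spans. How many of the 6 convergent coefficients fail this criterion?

5

Each convergent coefficient versus the relevant comparison correlations:
TA (methods 1·2): 0.64 vs {0.54, 0.78} → fail.
TA (methods 1·3): 0.56 vs {0.54, 0.44} → pass.
TA (methods 2·3): 0.73 vs {0.78, 0.44} → fail.
TB (methods 1·2): 0.66 vs {0.54, 0.78} → fail.
TB (methods 1·3): 0.44 vs {0.54, 0.44} → fail.
TB (methods 2·3): 0.42 vs {0.78, 0.44} → fail.
5 of 6 fail.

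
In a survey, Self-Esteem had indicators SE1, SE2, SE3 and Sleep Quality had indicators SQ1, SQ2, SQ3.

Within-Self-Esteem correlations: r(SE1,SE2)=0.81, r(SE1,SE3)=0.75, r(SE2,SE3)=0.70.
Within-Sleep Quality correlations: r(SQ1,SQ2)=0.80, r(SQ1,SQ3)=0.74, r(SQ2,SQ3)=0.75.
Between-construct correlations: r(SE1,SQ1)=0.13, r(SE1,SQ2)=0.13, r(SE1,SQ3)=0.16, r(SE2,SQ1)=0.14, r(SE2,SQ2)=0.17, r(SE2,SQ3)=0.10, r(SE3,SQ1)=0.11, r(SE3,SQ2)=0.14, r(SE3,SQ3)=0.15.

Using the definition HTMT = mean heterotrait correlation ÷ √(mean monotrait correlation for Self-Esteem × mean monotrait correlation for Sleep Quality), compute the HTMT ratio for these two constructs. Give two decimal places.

0.18

Between-construct mean = 1.23/9 = 0.1367.
Mean within-SE = 2.26/3 = 0.7533; mean within-SQ = 2.29/3 = 0.7633.
Geometric mean = √(0.7533 × 0.7633) = 0.7583.
HTMT = 0.1367 / 0.7583 = 0.18.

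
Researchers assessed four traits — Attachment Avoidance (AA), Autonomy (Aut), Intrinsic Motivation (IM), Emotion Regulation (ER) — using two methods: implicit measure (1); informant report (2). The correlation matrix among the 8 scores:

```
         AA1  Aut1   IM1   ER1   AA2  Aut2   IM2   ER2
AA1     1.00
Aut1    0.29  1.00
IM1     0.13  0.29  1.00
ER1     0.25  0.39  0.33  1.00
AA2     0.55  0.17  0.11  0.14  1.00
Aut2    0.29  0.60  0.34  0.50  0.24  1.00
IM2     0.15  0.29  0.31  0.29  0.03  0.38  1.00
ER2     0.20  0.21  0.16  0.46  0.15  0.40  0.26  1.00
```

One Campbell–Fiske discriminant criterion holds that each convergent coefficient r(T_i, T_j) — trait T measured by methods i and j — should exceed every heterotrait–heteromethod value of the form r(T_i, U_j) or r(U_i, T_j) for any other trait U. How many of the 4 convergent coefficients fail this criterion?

2

Checking each validity diagonal entry against its comparison values:
AA (methods 1·2): 0.55 vs {0.29, 0.17, 0.15, 0.11, 0.20, 0.14} → pass.
Aut (methods 1·2): 0.60 vs {0.17, 0.29, 0.29, 0.34, 0.21, 0.50} → pass.
IM (methods 1·2): 0.31 vs {0.11, 0.15, 0.34, 0.29, 0.16, 0.29} → fail.
ER (methods 1·2): 0.46 vs {0.14, 0.20, 0.50, 0.21, 0.29, 0.16} → fail.
2 of 4 fail.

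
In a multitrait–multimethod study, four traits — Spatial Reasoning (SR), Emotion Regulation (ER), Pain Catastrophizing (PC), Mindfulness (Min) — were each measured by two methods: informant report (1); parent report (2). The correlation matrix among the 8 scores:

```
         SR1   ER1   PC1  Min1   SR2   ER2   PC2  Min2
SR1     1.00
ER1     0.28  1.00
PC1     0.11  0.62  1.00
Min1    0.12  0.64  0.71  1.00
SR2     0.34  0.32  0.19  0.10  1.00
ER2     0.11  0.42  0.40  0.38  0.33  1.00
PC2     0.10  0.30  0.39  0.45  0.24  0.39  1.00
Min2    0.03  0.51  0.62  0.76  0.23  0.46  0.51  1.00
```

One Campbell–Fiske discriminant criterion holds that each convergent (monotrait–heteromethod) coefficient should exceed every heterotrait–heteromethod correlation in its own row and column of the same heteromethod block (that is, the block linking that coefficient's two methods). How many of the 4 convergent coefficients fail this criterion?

2

Convergent coefficients and their comparison sets:
SR (methods 1·2): 0.34 vs {0.11, 0.32, 0.10, 0.19, 0.03, 0.10} → pass.
ER (methods 1·2): 0.42 vs {0.32, 0.11, 0.30, 0.40, 0.51, 0.38} → fail.
PC (methods 1·2): 0.39 vs {0.19, 0.10, 0.40, 0.30, 0.62, 0.45} → fail.
Min (methods 1·2): 0.76 vs {0.10, 0.03, 0.38, 0.51, 0.45, 0.62} → pass.
2 of 4 fail.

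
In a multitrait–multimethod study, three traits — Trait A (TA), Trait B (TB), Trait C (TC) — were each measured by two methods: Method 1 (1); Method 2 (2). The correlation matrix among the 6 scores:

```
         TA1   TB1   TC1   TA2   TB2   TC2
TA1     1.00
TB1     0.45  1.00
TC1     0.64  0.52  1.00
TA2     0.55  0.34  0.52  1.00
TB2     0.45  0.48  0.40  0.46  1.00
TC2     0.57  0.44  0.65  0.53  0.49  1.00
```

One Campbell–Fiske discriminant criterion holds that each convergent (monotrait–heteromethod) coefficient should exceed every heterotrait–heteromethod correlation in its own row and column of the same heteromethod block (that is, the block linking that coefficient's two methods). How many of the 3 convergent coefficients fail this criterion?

Each convergent coefficient versus the relevant comparison correlations:
TA (methods 1·2): 0.55 vs {0.45, 0.34, 0.57, 0.52} → fail.
TB (methods 1·2): 0.48 vs {0.34, 0.45, 0.44, 0.40} → pass.
TC (methods 1·2): 0.65 vs {0.52, 0.57, 0.40, 0.44} → pass.
1 of 3 fail.

1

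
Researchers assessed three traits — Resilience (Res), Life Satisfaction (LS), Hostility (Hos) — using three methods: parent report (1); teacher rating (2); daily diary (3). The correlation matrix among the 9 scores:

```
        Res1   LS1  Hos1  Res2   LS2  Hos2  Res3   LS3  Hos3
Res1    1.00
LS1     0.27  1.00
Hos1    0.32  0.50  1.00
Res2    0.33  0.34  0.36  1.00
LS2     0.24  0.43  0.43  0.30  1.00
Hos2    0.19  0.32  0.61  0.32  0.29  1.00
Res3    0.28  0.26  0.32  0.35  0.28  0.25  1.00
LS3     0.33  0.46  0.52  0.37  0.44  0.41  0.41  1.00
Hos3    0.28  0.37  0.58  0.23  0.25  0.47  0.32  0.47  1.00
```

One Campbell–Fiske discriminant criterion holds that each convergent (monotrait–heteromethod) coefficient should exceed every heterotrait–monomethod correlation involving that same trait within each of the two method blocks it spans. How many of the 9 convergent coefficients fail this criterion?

Checking each validity diagonal entry against its comparison values:
Res (methods 1·2): 0.33 vs {0.27, 0.30, 0.32, 0.32} → pass.
Res (methods 1·3): 0.28 vs {0.27, 0.41, 0.32, 0.32} → fail.
Res (methods 2·3): 0.35 vs {0.30, 0.41, 0.32, 0.32} → fail.
LS (methods 1·2): 0.43 vs {0.27, 0.30, 0.50, 0.29} → fail.
LS (methods 1·3): 0.46 vs {0.27, 0.41, 0.50, 0.47} → fail.
LS (methods 2·3): 0.44 vs {0.30, 0.41, 0.29, 0.47} → fail.
Hos (methods 1·2): 0.61 vs {0.32, 0.32, 0.50, 0.29} → pass.
Hos (methods 1·3): 0.58 vs {0.32, 0.32, 0.50, 0.47} → pass.
Hos (methods 2·3): 0.47 vs {0.32, 0.32, 0.29, 0.47} → fail.
6 of 9 fail.

6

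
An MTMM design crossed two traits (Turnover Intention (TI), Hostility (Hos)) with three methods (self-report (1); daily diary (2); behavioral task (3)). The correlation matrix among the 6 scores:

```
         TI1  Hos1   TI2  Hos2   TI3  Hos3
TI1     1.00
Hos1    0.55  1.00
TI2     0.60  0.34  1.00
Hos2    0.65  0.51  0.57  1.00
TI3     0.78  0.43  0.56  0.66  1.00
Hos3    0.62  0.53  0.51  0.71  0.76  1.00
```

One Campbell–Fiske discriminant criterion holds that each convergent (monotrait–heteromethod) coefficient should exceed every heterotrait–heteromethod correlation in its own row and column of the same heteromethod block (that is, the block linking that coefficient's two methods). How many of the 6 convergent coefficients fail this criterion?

4

Checking each validity diagonal entry against its comparison values:
TI (methods 1·2): 0.60 vs {0.65, 0.34} → fail.
TI (methods 1·3): 0.78 vs {0.62, 0.43} → pass.
TI (methods 2·3): 0.56 vs {0.51, 0.66} → fail.
Hos (methods 1·2): 0.51 vs {0.34, 0.65} → fail.
Hos (methods 1·3): 0.53 vs {0.43, 0.62} → fail.
Hos (methods 2·3): 0.71 vs {0.66, 0.51} → pass.
4 of 6 fail.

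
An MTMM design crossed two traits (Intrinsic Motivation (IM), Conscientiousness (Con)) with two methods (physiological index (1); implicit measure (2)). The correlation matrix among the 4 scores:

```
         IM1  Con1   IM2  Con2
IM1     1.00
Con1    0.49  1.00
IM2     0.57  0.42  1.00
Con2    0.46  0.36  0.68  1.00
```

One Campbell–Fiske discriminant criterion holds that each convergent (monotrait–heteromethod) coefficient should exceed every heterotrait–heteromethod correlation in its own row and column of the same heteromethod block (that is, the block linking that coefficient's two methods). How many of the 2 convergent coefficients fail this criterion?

1

Checking each validity diagonal entry against its comparison values:
IM (methods 1·2): 0.57 vs {0.46, 0.42} → pass.
Con (methods 1·2): 0.36 vs {0.42, 0.46} → fail.
1 of 2 fail.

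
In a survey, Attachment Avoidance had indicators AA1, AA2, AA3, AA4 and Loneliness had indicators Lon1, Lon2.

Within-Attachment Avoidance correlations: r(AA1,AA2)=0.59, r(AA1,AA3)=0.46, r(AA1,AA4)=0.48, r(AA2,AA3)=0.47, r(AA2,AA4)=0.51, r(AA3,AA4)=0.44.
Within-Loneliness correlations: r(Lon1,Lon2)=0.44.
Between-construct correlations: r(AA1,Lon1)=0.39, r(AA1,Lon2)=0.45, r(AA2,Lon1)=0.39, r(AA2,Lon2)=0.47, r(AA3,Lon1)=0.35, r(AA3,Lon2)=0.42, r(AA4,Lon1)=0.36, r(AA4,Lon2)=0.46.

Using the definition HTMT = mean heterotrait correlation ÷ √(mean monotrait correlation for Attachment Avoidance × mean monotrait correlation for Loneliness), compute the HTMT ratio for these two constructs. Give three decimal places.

0.884

Mean between = 3.29/8 = 0.4113.
Mean within-AA = 2.95/6 = 0.4917; mean within-Lon = 0.44/1 = 0.4400.
Geometric mean = √(0.4917 × 0.4400) = 0.4651.
HTMT = 0.4113 / 0.4651 = 0.884.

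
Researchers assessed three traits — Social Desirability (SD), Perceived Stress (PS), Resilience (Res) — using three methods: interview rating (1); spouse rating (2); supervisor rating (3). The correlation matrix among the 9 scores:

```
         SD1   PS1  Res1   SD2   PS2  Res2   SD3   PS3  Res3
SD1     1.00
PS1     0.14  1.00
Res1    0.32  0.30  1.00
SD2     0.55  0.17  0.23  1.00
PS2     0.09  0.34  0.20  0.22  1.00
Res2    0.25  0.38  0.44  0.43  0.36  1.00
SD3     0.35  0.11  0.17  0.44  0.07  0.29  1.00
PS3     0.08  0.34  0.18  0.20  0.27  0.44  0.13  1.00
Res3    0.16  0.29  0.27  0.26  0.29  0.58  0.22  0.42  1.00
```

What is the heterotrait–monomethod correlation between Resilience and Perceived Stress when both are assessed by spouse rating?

Different traits, same method: r(Res2, PS2) = 0.36.

0.36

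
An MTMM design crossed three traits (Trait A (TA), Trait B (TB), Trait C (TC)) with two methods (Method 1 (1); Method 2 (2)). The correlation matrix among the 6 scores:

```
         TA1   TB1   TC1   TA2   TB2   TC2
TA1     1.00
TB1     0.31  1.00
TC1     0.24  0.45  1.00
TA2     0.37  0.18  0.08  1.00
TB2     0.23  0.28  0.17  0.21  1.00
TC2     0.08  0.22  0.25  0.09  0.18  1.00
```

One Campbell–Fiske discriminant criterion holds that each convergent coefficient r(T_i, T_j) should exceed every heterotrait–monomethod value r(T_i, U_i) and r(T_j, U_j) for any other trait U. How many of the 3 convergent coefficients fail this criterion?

2

Each convergent coefficient versus the relevant comparison correlations:
TA (methods 1·2): 0.37 vs {0.31, 0.21, 0.24, 0.09} → pass.
TB (methods 1·2): 0.28 vs {0.31, 0.21, 0.45, 0.18} → fail.
TC (methods 1·2): 0.25 vs {0.24, 0.09, 0.45, 0.18} → fail.
2 of 3 fail.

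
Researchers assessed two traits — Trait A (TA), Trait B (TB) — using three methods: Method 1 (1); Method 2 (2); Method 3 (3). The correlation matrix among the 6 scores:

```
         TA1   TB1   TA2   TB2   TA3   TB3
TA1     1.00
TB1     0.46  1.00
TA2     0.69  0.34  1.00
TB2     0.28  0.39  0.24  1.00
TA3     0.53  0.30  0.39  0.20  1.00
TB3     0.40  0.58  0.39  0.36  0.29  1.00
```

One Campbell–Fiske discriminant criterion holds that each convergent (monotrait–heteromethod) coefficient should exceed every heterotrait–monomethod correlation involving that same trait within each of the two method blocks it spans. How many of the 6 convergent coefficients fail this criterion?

Checking each validity diagonal entry against its comparison values:
TA (methods 1·2): 0.69 vs {0.46, 0.24} → pass.
TA (methods 1·3): 0.53 vs {0.46, 0.29} → pass.
TA (methods 2·3): 0.39 vs {0.24, 0.29} → pass.
TB (methods 1·2): 0.39 vs {0.46, 0.24} → fail.
TB (methods 1·3): 0.58 vs {0.46, 0.29} → pass.
TB (methods 2·3): 0.36 vs {0.24, 0.29} → pass.
1 of 6 fail.

1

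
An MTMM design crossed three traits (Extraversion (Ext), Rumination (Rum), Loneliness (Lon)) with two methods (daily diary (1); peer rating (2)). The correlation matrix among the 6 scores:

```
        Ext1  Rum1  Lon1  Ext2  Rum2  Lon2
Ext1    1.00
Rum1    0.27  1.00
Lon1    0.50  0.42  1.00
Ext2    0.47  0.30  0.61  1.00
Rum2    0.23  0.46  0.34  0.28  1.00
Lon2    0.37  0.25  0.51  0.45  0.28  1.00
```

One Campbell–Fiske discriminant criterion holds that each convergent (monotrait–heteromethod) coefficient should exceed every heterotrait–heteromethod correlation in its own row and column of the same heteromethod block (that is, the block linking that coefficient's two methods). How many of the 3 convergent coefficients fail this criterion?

Convergent coefficients and their comparison sets:
Ext (methods 1·2): 0.47 vs {0.23, 0.30, 0.37, 0.61} → fail.
Rum (methods 1·2): 0.46 vs {0.30, 0.23, 0.25, 0.34} → pass.
Lon (methods 1·2): 0.51 vs {0.61, 0.37, 0.34, 0.25} → fail.
2 of 3 fail.

2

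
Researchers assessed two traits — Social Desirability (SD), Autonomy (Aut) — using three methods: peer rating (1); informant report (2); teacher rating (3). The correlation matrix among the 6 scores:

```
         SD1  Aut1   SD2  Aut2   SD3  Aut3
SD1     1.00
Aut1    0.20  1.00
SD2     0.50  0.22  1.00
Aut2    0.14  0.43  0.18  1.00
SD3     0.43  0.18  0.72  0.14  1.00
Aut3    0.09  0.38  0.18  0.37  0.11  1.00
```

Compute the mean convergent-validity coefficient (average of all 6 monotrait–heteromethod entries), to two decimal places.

0.47

Convergent values: 0.50, 0.43, 0.72, 0.43, 0.38, 0.37; mean = 2.83/6 = 0.47.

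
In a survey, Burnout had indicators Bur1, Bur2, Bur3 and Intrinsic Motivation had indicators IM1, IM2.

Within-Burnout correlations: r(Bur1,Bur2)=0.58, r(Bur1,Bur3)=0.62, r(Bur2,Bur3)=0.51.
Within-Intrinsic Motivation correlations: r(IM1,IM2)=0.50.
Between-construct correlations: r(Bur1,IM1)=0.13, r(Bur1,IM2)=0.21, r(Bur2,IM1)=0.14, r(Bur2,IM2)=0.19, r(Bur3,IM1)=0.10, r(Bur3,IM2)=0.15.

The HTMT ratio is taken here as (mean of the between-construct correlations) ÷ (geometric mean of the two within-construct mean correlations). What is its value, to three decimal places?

0.287

Mean heterotrait r = 0.92/6 = 0.1533.
Mean within-Bur = 1.71/3 = 0.5700; mean within-IM = 0.50/1 = 0.5000.
Geometric mean = √(0.5700 × 0.5000) = 0.5339.
HTMT = 0.1533 / 0.5339 = 0.287.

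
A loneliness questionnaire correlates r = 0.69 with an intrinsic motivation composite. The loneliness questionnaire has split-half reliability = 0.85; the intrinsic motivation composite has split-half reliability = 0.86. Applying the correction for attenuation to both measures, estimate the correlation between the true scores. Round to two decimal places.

r_true = r_obs / √(r_xx · r_yy) = 0.69 / √(0.85 × 0.86) = 0.69 / √0.7310 = 0.69 / 0.8550 ≈ 0.81.

0.81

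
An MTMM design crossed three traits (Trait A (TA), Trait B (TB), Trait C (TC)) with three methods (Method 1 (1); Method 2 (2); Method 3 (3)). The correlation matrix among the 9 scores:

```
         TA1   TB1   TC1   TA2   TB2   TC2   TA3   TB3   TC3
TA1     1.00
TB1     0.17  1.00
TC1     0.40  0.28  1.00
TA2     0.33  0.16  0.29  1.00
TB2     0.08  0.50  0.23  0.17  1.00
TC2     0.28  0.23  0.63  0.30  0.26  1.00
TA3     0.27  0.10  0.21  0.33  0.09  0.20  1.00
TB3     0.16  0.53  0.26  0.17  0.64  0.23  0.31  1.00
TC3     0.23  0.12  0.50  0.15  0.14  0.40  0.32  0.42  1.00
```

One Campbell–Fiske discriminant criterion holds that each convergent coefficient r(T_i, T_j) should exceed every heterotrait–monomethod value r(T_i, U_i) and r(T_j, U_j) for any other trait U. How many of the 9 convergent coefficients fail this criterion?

Each convergent coefficient versus the relevant comparison correlations:
TA (methods 1·2): 0.33 vs {0.17, 0.17, 0.40, 0.30} → fail.
TA (methods 1·3): 0.27 vs {0.17, 0.31, 0.40, 0.32} → fail.
TA (methods 2·3): 0.33 vs {0.17, 0.31, 0.30, 0.32} → pass.
TB (methods 1·2): 0.50 vs {0.17, 0.17, 0.28, 0.26} → pass.
TB (methods 1·3): 0.53 vs {0.17, 0.31, 0.28, 0.42} → pass.
TB (methods 2·3): 0.64 vs {0.17, 0.31, 0.26, 0.42} → pass.
TC (methods 1·2): 0.63 vs {0.40, 0.30, 0.28, 0.26} → pass.
TC (methods 1·3): 0.50 vs {0.40, 0.32, 0.28, 0.42} → pass.
TC (methods 2·3): 0.40 vs {0.30, 0.32, 0.26, 0.42} → fail.
3 of 9 fail.

3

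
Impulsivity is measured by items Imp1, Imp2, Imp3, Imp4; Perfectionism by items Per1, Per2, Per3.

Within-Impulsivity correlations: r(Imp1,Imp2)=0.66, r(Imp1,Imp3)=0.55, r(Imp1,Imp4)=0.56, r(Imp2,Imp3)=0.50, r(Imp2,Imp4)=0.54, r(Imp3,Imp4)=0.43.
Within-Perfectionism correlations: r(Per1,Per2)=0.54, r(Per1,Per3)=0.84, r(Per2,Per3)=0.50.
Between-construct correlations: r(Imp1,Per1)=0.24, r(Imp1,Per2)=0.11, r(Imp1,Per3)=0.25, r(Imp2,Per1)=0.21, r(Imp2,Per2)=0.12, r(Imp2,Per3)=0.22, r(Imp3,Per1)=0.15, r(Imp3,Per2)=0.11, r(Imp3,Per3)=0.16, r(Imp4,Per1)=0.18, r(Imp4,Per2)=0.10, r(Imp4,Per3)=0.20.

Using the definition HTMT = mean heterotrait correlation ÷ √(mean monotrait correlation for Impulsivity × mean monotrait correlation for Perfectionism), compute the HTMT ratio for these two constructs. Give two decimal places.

Mean between = 2.05/12 = 0.1708.
Mean within-Imp = 3.24/6 = 0.5400; mean within-Per = 1.88/3 = 0.6267.
Geometric mean = √(0.5400 × 0.6267) = 0.5817.
HTMT = 0.1708 / 0.5817 = 0.29.

0.29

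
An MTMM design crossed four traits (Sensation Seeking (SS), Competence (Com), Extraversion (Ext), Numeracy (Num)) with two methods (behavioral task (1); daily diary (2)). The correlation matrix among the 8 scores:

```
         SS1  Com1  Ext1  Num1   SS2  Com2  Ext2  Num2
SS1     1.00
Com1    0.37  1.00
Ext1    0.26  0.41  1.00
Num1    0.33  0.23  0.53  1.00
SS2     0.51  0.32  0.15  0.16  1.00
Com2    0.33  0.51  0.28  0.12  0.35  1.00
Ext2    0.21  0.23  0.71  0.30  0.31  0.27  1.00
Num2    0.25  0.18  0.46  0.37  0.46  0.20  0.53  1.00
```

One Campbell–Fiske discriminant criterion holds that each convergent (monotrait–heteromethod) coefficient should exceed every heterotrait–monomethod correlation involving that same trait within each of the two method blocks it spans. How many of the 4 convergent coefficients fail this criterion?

Each convergent coefficient versus the relevant comparison correlations:
SS (methods 1·2): 0.51 vs {0.37, 0.35, 0.26, 0.31, 0.33, 0.46} → pass.
Com (methods 1·2): 0.51 vs {0.37, 0.35, 0.41, 0.27, 0.23, 0.20} → pass.
Ext (methods 1·2): 0.71 vs {0.26, 0.31, 0.41, 0.27, 0.53, 0.53} → pass.
Num (methods 1·2): 0.37 vs {0.33, 0.46, 0.23, 0.20, 0.53, 0.53} → fail.
1 of 4 fail.

1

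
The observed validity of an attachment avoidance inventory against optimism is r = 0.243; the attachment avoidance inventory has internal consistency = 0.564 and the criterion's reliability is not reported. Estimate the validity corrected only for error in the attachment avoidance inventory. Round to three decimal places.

Single correction: r_c = r_obs / √r_xx = 0.243 / √0.564 = 0.243 / 0.7510 ≈ 0.324.

0.324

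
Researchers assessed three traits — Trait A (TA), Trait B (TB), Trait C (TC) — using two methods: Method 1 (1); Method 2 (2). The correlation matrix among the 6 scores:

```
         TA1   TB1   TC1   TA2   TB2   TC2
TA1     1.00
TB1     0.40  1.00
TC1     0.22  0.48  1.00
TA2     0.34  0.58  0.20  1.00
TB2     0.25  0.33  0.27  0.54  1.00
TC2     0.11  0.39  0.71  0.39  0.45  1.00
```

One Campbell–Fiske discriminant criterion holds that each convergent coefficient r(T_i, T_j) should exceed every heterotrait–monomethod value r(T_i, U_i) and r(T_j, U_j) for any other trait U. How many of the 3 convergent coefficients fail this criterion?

2

Checking each validity diagonal entry against its comparison values:
TA (methods 1·2): 0.34 vs {0.40, 0.54, 0.22, 0.39} → fail.
TB (methods 1·2): 0.33 vs {0.40, 0.54, 0.48, 0.45} → fail.
TC (methods 1·2): 0.71 vs {0.22, 0.39, 0.48, 0.45} → pass.
2 of 3 fail.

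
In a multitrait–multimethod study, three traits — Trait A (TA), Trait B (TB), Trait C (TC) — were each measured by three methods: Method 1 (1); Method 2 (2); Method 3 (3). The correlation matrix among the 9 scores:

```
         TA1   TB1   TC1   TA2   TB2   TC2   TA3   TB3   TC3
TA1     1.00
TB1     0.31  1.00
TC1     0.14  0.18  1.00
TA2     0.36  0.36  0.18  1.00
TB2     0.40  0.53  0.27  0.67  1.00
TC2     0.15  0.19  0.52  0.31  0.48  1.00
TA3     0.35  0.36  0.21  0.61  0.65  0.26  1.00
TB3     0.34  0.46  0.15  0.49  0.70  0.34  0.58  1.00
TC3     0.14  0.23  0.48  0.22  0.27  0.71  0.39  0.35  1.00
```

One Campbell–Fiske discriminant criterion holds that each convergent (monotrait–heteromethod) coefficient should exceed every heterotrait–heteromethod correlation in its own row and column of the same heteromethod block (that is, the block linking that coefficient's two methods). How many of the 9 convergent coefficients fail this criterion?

3

Convergent coefficients and their comparison sets:
TA (methods 1·2): 0.36 vs {0.40, 0.36, 0.15, 0.18} → fail.
TA (methods 1·3): 0.35 vs {0.34, 0.36, 0.14, 0.21} → fail.
TA (methods 2·3): 0.61 vs {0.49, 0.65, 0.22, 0.26} → fail.
TB (methods 1·2): 0.53 vs {0.36, 0.40, 0.19, 0.27} → pass.
TB (methods 1·3): 0.46 vs {0.36, 0.34, 0.23, 0.15} → pass.
TB (methods 2·3): 0.70 vs {0.65, 0.49, 0.27, 0.34} → pass.
TC (methods 1·2): 0.52 vs {0.18, 0.15, 0.27, 0.19} → pass.
TC (methods 1·3): 0.48 vs {0.21, 0.14, 0.15, 0.23} → pass.
TC (methods 2·3): 0.71 vs {0.26, 0.22, 0.34, 0.27} → pass.
3 of 9 fail.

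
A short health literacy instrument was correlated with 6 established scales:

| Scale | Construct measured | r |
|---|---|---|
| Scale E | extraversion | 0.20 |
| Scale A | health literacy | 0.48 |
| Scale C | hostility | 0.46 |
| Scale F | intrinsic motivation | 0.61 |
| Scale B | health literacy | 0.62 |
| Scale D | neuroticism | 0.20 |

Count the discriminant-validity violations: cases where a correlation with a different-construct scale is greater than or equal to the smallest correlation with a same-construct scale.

1

Convergent (same construct = health literacy): Scale A, Scale B.
Smallest convergent = 0.48. Discriminant values: 0.20, 0.46, 0.61, 0.20; count ≥ 0.48 → 1.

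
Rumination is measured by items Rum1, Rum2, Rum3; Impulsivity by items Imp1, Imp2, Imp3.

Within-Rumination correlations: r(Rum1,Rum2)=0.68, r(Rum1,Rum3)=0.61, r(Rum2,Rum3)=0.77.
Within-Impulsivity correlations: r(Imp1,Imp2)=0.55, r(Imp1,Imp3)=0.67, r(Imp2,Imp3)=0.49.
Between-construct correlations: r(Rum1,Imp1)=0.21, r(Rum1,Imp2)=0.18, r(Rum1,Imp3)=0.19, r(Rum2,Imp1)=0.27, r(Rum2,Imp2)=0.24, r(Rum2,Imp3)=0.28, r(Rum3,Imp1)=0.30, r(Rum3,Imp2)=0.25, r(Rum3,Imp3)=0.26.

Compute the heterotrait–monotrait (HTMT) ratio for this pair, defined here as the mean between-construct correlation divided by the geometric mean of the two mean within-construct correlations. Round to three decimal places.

Mean between = 2.18/9 = 0.2422.
Mean within-Rum = 2.06/3 = 0.6867; mean within-Imp = 1.71/3 = 0.5700.
Geometric mean = √(0.6867 × 0.5700) = 0.6256.
HTMT = 0.2422 / 0.6256 = 0.387.

0.387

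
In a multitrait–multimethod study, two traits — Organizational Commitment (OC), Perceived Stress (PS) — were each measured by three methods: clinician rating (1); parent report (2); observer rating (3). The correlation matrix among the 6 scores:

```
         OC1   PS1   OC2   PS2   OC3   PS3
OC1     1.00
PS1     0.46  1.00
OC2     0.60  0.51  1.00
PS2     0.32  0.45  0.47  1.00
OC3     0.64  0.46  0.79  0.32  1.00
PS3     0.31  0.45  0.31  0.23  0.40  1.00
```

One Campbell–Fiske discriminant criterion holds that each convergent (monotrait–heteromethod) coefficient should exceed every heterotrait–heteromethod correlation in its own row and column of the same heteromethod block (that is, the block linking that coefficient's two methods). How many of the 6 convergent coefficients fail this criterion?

Each convergent coefficient versus the relevant comparison correlations:
OC (methods 1·2): 0.60 vs {0.32, 0.51} → pass.
OC (methods 1·3): 0.64 vs {0.31, 0.46} → pass.
OC (methods 2·3): 0.79 vs {0.31, 0.32} → pass.
PS (methods 1·2): 0.45 vs {0.51, 0.32} → fail.
PS (methods 1·3): 0.45 vs {0.46, 0.31} → fail.
PS (methods 2·3): 0.23 vs {0.32, 0.31} → fail.
3 of 6 fail.

3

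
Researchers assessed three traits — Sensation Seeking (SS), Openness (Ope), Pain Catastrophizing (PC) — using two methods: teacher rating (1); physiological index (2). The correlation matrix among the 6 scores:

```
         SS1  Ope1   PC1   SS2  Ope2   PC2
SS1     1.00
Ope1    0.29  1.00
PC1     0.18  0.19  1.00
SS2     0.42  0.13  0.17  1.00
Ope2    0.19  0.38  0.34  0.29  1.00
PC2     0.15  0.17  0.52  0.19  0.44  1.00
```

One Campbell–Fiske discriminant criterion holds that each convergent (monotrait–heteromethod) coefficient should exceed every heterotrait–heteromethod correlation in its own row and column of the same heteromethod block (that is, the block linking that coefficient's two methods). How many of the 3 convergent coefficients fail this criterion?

0

Checking each validity diagonal entry against its comparison values:
SS (methods 1·2): 0.42 vs {0.19, 0.13, 0.15, 0.17} → pass.
Ope (methods 1·2): 0.38 vs {0.13, 0.19, 0.17, 0.34} → pass.
PC (methods 1·2): 0.52 vs {0.17, 0.15, 0.34, 0.17} → pass.
0 of 3 fail.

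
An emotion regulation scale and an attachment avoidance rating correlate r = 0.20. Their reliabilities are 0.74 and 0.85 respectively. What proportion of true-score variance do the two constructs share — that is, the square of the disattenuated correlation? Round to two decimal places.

0.06

Disattenuated r = 0.20 / √(0.74 × 0.85) = 0.20 / 0.7931 = 0.2522.
Shared true-score variance = 0.2522² = 0.0636 ≈ 0.06.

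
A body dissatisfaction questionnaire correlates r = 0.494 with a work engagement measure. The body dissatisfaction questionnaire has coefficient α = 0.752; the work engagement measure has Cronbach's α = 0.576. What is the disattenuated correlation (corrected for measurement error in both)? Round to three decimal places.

r_true = r_obs / √(r_xx · r_yy) = 0.494 / √(0.752 × 0.576) = 0.494 / √0.433152 = 0.494 / 0.6581 ≈ 0.751.

0.751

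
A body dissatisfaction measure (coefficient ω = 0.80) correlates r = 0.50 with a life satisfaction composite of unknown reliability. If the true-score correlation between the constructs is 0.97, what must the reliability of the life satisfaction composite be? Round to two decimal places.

0.33

r_true = r_obs / √(r_xx · r_yy) ⇒ 0.97 = 0.50 / √(0.80 · r_yy).
√(0.80 · r_yy) = 0.50 / 0.97 = 0.5155; 0.80 · r_yy = 0.2657; r_yy = 0.2657 / 0.80 ≈ 0.33.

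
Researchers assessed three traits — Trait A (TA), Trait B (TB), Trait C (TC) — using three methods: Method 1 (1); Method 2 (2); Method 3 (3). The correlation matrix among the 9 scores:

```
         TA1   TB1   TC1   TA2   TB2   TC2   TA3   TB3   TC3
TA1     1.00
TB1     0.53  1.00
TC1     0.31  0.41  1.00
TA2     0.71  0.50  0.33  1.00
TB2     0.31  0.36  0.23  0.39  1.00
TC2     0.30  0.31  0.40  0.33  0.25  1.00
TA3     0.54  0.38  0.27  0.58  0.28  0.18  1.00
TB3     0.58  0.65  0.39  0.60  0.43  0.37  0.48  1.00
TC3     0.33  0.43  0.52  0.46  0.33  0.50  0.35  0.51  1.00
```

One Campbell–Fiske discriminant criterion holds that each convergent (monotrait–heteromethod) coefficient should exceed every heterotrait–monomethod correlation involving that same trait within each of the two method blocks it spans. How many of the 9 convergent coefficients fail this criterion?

Convergent coefficients and their comparison sets:
TA (methods 1·2): 0.71 vs {0.53, 0.39, 0.31, 0.33} → pass.
TA (methods 1·3): 0.54 vs {0.53, 0.48, 0.31, 0.35} → pass.
TA (methods 2·3): 0.58 vs {0.39, 0.48, 0.33, 0.35} → pass.
TB (methods 1·2): 0.36 vs {0.53, 0.39, 0.41, 0.25} → fail.
TB (methods 1·3): 0.65 vs {0.53, 0.48, 0.41, 0.51} → pass.
TB (methods 2·3): 0.43 vs {0.39, 0.48, 0.25, 0.51} → fail.
TC (methods 1·2): 0.40 vs {0.31, 0.33, 0.41, 0.25} → fail.
TC (methods 1·3): 0.52 vs {0.31, 0.35, 0.41, 0.51} → pass.
TC (methods 2·3): 0.50 vs {0.33, 0.35, 0.25, 0.51} → fail.
4 of 9 fail.

4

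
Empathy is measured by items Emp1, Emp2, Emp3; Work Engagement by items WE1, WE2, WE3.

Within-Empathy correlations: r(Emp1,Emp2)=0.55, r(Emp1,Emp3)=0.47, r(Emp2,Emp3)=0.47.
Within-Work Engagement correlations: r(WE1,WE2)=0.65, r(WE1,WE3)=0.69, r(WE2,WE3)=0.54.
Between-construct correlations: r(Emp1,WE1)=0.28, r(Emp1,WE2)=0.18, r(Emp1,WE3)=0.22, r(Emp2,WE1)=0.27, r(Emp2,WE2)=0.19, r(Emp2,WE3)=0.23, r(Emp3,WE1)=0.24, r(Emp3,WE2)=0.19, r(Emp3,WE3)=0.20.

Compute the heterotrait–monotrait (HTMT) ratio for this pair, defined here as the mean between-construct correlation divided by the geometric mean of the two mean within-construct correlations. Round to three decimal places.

Between-construct mean = 2.00/9 = 0.2222.
Mean within-Emp = 1.49/3 = 0.4967; mean within-WE = 1.88/3 = 0.6267.
Geometric mean = √(0.4967 × 0.6267) = 0.5579.
HTMT = 0.2222 / 0.5579 = 0.398.

0.398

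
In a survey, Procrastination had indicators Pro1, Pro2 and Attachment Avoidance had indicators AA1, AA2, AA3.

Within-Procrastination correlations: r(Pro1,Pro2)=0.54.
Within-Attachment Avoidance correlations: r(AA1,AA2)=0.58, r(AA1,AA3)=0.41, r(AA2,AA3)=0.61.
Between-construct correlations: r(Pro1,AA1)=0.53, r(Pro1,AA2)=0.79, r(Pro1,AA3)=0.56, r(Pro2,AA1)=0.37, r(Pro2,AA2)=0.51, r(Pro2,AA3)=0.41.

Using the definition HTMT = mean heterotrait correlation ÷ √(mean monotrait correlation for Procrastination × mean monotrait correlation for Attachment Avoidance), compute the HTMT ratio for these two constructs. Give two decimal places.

0.98

Mean heterotrait r = 3.17/6 = 0.5283.
Mean within-Pro = 0.54/1 = 0.5400; mean within-AA = 1.60/3 = 0.5333.
Geometric mean = √(0.5400 × 0.5333) = 0.5366.
HTMT = 0.5283 / 0.5366 = 0.98.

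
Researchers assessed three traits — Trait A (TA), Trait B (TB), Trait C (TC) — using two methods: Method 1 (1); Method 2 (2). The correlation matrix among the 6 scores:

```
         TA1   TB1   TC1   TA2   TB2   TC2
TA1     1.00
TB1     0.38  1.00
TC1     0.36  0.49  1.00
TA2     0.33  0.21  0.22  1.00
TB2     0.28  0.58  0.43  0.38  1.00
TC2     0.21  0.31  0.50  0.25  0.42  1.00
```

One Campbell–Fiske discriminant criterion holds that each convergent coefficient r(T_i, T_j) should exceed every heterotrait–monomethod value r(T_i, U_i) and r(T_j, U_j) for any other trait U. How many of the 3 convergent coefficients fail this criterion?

Each convergent coefficient versus the relevant comparison correlations:
TA (methods 1·2): 0.33 vs {0.38, 0.38, 0.36, 0.25} → fail.
TB (methods 1·2): 0.58 vs {0.38, 0.38, 0.49, 0.42} → pass.
TC (methods 1·2): 0.50 vs {0.36, 0.25, 0.49, 0.42} → pass.
1 of 3 fail.

1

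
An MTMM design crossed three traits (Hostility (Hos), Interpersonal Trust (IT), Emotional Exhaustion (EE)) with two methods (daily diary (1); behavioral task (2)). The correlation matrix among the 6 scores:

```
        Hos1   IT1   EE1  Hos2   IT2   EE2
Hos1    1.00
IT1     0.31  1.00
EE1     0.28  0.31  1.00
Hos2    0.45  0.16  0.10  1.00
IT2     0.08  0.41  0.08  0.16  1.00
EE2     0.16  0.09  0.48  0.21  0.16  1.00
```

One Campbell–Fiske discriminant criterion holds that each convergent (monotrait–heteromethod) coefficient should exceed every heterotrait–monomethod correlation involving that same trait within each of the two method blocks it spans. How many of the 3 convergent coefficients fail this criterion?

0

Each convergent coefficient versus the relevant comparison correlations:
Hos (methods 1·2): 0.45 vs {0.31, 0.16, 0.28, 0.21} → pass.
IT (methods 1·2): 0.41 vs {0.31, 0.16, 0.31, 0.16} → pass.
EE (methods 1·2): 0.48 vs {0.28, 0.21, 0.31, 0.16} → pass.
0 of 3 fail.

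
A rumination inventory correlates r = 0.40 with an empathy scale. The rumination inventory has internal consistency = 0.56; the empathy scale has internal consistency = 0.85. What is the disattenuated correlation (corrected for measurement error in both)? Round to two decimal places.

0.58

r_true = r_obs / √(r_xx · r_yy) = 0.40 / √(0.56 × 0.85) = 0.40 / √0.4760 = 0.40 / 0.6899 ≈ 0.58.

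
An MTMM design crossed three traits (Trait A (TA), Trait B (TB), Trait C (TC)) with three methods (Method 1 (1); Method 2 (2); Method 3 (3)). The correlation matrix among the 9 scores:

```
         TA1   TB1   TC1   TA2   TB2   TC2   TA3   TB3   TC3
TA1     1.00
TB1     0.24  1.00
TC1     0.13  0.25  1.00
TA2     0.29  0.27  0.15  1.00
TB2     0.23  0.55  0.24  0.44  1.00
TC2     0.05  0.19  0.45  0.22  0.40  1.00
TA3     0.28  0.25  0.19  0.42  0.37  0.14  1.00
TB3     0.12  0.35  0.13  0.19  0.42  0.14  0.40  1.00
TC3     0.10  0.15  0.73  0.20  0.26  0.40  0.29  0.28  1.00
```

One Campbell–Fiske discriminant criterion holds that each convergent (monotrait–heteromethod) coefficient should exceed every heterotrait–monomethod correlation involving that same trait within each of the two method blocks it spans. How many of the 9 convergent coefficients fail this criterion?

6

Convergent coefficients and their comparison sets:
TA (methods 1·2): 0.29 vs {0.24, 0.44, 0.13, 0.22} → fail.
TA (methods 1·3): 0.28 vs {0.24, 0.40, 0.13, 0.29} → fail.
TA (methods 2·3): 0.42 vs {0.44, 0.40, 0.22, 0.29} → fail.
TB (methods 1·2): 0.55 vs {0.24, 0.44, 0.25, 0.40} → pass.
TB (methods 1·3): 0.35 vs {0.24, 0.40, 0.25, 0.28} → fail.
TB (methods 2·3): 0.42 vs {0.44, 0.40, 0.40, 0.28} → fail.
TC (methods 1·2): 0.45 vs {0.13, 0.22, 0.25, 0.40} → pass.
TC (methods 1·3): 0.73 vs {0.13, 0.29, 0.25, 0.28} → pass.
TC (methods 2·3): 0.40 vs {0.22, 0.29, 0.40, 0.28} → fail.
6 of 9 fail.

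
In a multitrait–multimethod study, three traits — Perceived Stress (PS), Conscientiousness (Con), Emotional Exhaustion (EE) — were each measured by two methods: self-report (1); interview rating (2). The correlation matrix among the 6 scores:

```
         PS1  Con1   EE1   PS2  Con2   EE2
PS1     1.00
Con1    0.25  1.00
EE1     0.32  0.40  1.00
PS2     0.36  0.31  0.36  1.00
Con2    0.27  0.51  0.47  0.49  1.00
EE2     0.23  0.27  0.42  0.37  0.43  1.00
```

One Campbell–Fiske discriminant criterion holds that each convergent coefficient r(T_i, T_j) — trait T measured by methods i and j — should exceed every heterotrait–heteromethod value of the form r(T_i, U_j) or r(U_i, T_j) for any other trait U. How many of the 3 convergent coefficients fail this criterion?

Checking each validity diagonal entry against its comparison values:
PS (methods 1·2): 0.36 vs {0.27, 0.31, 0.23, 0.36} → fail.
Con (methods 1·2): 0.51 vs {0.31, 0.27, 0.27, 0.47} → pass.
EE (methods 1·2): 0.42 vs {0.36, 0.23, 0.47, 0.27} → fail.
2 of 3 fail.

2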